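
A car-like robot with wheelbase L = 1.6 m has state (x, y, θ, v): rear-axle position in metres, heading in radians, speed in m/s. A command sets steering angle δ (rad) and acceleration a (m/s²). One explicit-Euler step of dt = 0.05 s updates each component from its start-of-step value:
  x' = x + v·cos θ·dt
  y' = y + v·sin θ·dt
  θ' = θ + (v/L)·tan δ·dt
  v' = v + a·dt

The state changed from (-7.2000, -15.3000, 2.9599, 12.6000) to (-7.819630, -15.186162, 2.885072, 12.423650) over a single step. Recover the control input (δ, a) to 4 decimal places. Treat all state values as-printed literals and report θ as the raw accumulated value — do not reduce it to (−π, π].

a = (v'−v)/dt = (-0.176350)/0.05 = -3.5270
Δθ = θ'−θ = -0.074828;  (v·dt/L) = 12.6000·0.05/1.6 = 0.393750
tan δ = Δθ·L/(v·dt) = -0.190039  →  δ = -0.1878

δ = -0.1878, a = -3.5270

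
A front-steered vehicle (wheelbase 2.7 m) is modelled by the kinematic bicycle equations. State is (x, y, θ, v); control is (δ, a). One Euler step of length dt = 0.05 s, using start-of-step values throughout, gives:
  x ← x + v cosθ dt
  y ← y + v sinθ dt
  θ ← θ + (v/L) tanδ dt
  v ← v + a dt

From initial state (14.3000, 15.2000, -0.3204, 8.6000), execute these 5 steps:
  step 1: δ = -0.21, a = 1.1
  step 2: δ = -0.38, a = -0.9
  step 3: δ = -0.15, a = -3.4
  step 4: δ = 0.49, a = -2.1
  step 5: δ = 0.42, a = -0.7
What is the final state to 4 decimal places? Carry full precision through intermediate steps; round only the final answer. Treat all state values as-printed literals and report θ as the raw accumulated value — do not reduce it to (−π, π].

after step 1 (δ=-0.21, a=1.1): (14.708117, 15.064573, -0.354345, 8.655000)
after step 2 (δ=-0.38, a=-0.9): (15.113982, 14.914419, -0.418362, 8.610000)
after step 3 (δ=-0.15, a=-3.4): (15.507354, 14.739523, -0.442460, 8.440000)
after step 4 (δ=0.49, a=-2.1): (15.888716, 14.558838, -0.359093, 8.335000)
after step 5 (δ=0.42, a=-0.7): (16.278884, 14.412381, -0.290164, 8.300000)

(16.2789, 14.4124, -0.2902, 8.3000)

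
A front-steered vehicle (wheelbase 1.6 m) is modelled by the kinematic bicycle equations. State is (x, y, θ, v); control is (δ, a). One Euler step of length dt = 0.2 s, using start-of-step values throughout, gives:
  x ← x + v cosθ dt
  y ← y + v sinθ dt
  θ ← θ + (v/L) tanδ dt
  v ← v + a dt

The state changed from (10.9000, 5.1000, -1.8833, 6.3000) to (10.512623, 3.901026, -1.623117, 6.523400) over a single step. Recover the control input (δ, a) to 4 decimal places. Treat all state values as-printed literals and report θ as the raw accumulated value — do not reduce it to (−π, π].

δ = 0.3191, a = 1.1170

a = (v'−v)/dt = (0.223400)/0.2 = 1.1170
Δθ = θ'−θ = 0.260183;  (v·dt/L) = 6.3000·0.2/1.6 = 0.787500
tan δ = Δθ·L/(v·dt) = 0.330391  →  δ = 0.3191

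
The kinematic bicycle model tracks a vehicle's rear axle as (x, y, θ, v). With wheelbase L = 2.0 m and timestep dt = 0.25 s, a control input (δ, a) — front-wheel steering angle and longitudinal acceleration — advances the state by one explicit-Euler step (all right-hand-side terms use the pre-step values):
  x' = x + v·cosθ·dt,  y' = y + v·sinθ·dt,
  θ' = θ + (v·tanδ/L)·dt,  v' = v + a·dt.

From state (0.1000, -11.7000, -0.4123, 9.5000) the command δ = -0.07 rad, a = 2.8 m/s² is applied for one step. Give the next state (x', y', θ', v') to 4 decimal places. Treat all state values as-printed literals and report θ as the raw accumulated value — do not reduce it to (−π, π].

x' = 0.1000 + 9.5000·cos(-0.4123)·0.25 = 2.2760
y' = -11.7000 + 9.5000·sin(-0.4123)·0.25 = -12.6517
θ' = -0.4123 + (9.5000/2.0)·tan(-0.07)·0.25 = -0.4956
v' = 9.5000 + 2.8000·0.25 = 10.2000

(2.2760, -12.6517, -0.4956, 10.2000)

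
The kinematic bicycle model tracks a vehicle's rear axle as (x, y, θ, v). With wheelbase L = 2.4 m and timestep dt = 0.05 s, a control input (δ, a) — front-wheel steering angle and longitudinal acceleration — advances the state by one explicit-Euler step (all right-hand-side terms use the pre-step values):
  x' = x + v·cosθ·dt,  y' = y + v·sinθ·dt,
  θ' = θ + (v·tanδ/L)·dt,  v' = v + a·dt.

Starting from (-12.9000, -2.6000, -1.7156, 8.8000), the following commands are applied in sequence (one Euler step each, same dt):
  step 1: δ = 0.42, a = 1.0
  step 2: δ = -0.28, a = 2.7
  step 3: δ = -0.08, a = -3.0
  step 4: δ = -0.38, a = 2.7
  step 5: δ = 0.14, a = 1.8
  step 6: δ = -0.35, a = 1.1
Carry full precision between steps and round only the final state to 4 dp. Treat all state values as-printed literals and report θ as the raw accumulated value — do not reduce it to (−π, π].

(-13.2723, -5.2462, -1.8178, 9.1150)

after step 1 (δ=0.42, a=1.0): (-12.963491, -3.035395, -1.633728, 8.850000)
after step 2 (δ=-0.28, a=2.7): (-12.991320, -3.477019, -1.686746, 8.985000)
after step 3 (δ=-0.08, a=-3.0): (-13.043294, -3.923253, -1.701753, 8.835000)
after step 4 (δ=-0.38, a=2.7): (-13.100979, -4.361220, -1.775270, 8.970000)
after step 5 (δ=0.14, a=1.8): (-13.192048, -4.800377, -1.748935, 9.060000)
after step 6 (δ=-0.35, a=1.1): (-13.272319, -5.246208, -1.817834, 9.115000)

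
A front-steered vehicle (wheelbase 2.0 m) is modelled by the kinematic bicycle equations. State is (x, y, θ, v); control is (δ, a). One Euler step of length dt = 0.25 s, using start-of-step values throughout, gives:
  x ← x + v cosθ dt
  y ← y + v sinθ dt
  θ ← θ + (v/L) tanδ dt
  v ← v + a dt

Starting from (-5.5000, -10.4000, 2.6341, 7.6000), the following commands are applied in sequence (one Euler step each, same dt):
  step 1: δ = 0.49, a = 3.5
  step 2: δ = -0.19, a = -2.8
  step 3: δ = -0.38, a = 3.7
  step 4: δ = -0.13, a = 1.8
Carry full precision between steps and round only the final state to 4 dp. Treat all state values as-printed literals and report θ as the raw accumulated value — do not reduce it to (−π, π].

(-12.9866, -7.8653, 2.4067, 9.1500)

after step 1 (δ=0.49, a=3.5): (-7.160535, -9.476624, 3.140819, 8.475000)
after step 2 (δ=-0.19, a=-2.8): (-9.279284, -9.474984, 2.937080, 7.775000)
after step 3 (δ=-0.38, a=3.7): (-11.182527, -9.080228, 2.548901, 8.700000)
after step 4 (δ=-0.13, a=1.8): (-12.986559, -7.865282, 2.406724, 9.150000)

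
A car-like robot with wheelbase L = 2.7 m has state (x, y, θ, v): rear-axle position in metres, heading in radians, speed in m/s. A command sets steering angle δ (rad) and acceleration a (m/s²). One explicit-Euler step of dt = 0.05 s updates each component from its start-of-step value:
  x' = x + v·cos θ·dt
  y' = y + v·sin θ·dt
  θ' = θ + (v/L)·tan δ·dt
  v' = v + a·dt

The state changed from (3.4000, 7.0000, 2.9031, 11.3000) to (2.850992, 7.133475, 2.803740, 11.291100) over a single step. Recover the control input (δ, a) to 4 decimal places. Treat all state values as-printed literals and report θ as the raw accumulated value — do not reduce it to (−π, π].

δ = -0.4433, a = -0.1780

a = (v'−v)/dt = (-0.008900)/0.05 = -0.1780
Δθ = θ'−θ = -0.099360;  (v·dt/L) = 11.3000·0.05/2.7 = 0.209259
tan δ = Δθ·L/(v·dt) = -0.474818  →  δ = -0.4433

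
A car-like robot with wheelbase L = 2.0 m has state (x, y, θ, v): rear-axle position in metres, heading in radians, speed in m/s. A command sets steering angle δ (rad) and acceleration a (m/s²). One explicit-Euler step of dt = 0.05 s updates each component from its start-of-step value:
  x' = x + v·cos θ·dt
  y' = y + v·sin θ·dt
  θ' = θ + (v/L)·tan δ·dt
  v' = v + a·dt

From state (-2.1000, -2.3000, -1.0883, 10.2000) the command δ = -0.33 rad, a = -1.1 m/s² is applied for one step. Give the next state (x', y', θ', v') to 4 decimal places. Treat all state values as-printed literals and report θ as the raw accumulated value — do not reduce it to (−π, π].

x' = -2.1000 + 10.2000·cos(-1.0883)·0.05 = -1.8634
y' = -2.3000 + 10.2000·sin(-1.0883)·0.05 = -2.7518
θ' = -1.0883 + (10.2000/2.0)·tan(-0.33)·0.05 = -1.1756
v' = 10.2000 − 1.1000·0.05 = 10.1450

(-1.8634, -2.7518, -1.1756, 10.1450)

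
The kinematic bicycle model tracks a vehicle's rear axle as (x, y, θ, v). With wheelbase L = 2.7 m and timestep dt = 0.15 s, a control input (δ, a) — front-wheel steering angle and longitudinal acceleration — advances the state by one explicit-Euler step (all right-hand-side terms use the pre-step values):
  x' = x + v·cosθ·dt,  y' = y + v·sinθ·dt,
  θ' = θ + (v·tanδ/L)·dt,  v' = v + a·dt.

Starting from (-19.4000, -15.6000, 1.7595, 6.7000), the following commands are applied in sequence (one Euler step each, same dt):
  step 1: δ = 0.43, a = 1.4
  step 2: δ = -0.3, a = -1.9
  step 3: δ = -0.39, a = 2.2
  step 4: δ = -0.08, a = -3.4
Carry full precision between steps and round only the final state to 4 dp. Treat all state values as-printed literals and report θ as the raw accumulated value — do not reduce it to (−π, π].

(-20.2831, -11.6384, 1.6292, 6.4450)

after step 1 (δ=0.43, a=1.4): (-19.588524, -14.612841, 1.930209, 6.910000)
after step 2 (δ=-0.3, a=-1.9): (-19.953086, -13.642569, 1.811458, 6.625000)
after step 3 (δ=-0.39, a=2.2): (-20.189942, -12.677459, 1.660167, 6.955000)
after step 4 (δ=-0.08, a=-3.4): (-20.283054, -11.638372, 1.629190, 6.445000)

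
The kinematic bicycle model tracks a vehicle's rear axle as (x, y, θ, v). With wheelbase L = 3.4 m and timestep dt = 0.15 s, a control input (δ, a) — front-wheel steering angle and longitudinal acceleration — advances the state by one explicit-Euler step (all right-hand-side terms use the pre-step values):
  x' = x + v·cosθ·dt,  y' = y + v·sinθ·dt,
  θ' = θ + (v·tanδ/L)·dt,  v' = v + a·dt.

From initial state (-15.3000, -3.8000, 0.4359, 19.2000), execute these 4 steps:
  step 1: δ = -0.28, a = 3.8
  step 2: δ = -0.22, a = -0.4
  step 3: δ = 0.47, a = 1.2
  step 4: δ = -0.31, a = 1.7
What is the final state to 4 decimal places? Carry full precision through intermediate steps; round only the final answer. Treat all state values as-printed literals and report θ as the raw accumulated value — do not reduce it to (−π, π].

after step 1 (δ=-0.28, a=3.8): (-12.689308, -2.583988, 0.192325, 19.770000)
after step 2 (δ=-0.22, a=-0.4): (-9.778484, -2.017159, -0.002718, 19.710000)
after step 3 (δ=0.47, a=1.2): (-6.821995, -2.025194, 0.438989, 19.890000)
after step 4 (δ=-0.31, a=1.7): (-4.121384, -0.757134, 0.157901, 20.145000)

(-4.1214, -0.7571, 0.1579, 20.1450)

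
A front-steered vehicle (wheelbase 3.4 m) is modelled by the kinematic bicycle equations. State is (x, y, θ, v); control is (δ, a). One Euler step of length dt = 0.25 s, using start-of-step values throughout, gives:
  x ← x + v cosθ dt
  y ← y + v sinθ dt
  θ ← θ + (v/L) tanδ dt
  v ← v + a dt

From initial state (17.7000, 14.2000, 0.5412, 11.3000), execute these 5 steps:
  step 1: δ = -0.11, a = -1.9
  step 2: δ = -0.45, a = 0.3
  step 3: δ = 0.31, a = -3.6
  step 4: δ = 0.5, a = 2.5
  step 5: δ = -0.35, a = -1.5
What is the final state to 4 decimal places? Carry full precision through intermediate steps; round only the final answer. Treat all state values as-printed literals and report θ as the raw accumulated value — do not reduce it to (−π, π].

after step 1 (δ=-0.11, a=-1.9): (20.121282, 15.655341, 0.449433, 10.825000)
after step 2 (δ=-0.45, a=0.3): (22.558785, 16.831083, 0.064942, 10.900000)
after step 3 (δ=0.31, a=-3.6): (25.278041, 17.007926, 0.321675, 10.000000)
after step 4 (δ=0.5, a=2.5): (27.649809, 17.798316, 0.723368, 10.625000)
after step 5 (δ=-0.35, a=-1.5): (29.640882, 19.556523, 0.438190, 10.250000)

(29.6409, 19.5565, 0.4382, 10.2500)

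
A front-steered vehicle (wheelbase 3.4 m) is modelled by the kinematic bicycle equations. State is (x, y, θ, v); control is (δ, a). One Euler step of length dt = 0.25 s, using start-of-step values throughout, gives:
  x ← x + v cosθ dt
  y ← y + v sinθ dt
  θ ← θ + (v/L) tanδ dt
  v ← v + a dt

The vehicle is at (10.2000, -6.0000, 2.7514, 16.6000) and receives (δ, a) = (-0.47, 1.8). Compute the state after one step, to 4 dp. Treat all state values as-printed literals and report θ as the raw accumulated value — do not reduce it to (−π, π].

(6.3619, -4.4215, 2.1314, 17.0500)

x' = 10.2000 + 16.6000·cos(2.7514)·0.25 = 6.3619
y' = -6.0000 + 16.6000·sin(2.7514)·0.25 = -4.4215
θ' = 2.7514 + (16.6000/3.4)·tan(-0.47)·0.25 = 2.1314
v' = 16.6000 + 1.8000·0.25 = 17.0500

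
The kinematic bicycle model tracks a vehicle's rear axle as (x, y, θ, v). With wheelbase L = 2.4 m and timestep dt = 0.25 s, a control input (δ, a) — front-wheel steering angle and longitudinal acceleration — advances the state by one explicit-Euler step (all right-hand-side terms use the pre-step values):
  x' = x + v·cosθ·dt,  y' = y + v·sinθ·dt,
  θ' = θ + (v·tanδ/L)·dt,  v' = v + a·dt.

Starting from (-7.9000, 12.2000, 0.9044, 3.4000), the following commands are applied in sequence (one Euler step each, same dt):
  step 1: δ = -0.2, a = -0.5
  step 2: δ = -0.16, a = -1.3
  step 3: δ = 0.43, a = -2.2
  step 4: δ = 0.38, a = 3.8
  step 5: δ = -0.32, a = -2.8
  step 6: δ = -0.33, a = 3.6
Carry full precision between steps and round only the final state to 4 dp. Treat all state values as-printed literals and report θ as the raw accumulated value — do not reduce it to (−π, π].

after step 1 (δ=-0.2, a=-0.5): (-7.374566, 12.868146, 0.832607, 3.275000)
after step 2 (δ=-0.16, a=-1.3): (-6.823589, 13.473766, 0.777553, 2.950000)
after step 3 (δ=0.43, a=-2.2): (-6.298022, 13.991150, 0.918483, 2.400000)
after step 4 (δ=0.38, a=3.8): (-5.933807, 14.467959, 1.018337, 3.350000)
after step 5 (δ=-0.32, a=-2.8): (-5.494301, 15.180869, 0.902695, 2.650000)
after step 6 (δ=-0.33, a=3.6): (-5.083885, 15.700932, 0.808144, 3.550000)

(-5.0839, 15.7009, 0.8081, 3.5500)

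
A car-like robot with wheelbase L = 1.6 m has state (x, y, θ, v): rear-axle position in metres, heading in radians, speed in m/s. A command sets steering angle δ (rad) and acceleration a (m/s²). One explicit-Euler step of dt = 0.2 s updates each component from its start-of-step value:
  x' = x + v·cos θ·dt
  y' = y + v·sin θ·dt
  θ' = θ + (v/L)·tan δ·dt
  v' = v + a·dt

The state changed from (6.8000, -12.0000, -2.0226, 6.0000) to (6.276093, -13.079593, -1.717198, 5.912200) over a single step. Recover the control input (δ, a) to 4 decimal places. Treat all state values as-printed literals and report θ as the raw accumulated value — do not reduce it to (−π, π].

δ = 0.3867, a = -0.4390

a = (v'−v)/dt = (-0.087800)/0.2 = -0.4390
Δθ = θ'−θ = 0.305402;  (v·dt/L) = 6.0000·0.2/1.6 = 0.750000
tan δ = Δθ·L/(v·dt) = 0.407203  →  δ = 0.3867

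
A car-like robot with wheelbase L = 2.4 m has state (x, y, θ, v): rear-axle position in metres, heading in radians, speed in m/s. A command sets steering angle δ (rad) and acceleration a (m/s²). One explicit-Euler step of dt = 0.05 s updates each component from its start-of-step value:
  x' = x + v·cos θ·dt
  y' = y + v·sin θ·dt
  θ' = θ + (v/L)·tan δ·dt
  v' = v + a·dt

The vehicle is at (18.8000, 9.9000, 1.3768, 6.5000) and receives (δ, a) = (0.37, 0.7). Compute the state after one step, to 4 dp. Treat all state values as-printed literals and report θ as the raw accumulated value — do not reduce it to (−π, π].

(18.8627, 10.2189, 1.4293, 6.5350)

x' = 18.8000 + 6.5000·cos(1.3768)·0.05 = 18.8627
y' = 9.9000 + 6.5000·sin(1.3768)·0.05 = 10.2189
θ' = 1.3768 + (6.5000/2.4)·tan(0.37)·0.05 = 1.4293
v' = 6.5000 + 0.7000·0.05 = 6.5350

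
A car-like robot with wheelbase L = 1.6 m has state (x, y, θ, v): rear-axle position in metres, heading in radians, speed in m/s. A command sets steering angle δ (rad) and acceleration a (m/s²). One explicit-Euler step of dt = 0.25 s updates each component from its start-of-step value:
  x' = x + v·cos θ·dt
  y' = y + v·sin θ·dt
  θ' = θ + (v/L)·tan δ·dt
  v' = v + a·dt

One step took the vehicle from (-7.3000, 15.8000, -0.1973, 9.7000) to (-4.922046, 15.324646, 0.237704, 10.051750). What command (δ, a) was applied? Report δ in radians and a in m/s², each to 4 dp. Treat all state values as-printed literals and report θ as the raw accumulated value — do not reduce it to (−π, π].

δ = 0.2795, a = 1.4070

a = (v'−v)/dt = (0.351750)/0.25 = 1.4070
Δθ = θ'−θ = 0.435004;  (v·dt/L) = 9.7000·0.25/1.6 = 1.515625
tan δ = Δθ·L/(v·dt) = 0.287013  →  δ = 0.2795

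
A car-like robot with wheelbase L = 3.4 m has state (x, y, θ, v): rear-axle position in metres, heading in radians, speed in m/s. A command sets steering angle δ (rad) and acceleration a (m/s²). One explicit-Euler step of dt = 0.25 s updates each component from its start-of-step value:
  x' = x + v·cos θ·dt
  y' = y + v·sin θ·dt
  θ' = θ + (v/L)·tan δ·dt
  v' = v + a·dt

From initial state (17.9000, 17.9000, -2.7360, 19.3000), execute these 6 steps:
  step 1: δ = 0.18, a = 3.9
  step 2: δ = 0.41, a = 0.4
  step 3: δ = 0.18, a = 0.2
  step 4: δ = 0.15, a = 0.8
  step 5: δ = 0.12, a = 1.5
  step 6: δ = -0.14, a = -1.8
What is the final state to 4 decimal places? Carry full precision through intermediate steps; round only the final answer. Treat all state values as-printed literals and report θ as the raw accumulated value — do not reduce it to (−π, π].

(11.6248, -6.9505, -1.3649, 20.5500)

after step 1 (δ=0.18, a=3.9): (13.466458, 15.996232, -2.477764, 20.275000)
after step 2 (δ=0.41, a=0.4): (9.474114, 12.873187, -1.829812, 20.375000)
after step 3 (δ=0.18, a=0.2): (8.169457, 7.949351, -1.557192, 20.425000)
after step 4 (δ=0.15, a=0.8): (8.238922, 2.843573, -1.330211, 20.625000)
after step 5 (δ=0.12, a=1.5): (9.467505, -2.164170, -1.147347, 21.000000)
after step 6 (δ=-0.14, a=-1.8): (11.624768, -6.950476, -1.364947, 20.550000)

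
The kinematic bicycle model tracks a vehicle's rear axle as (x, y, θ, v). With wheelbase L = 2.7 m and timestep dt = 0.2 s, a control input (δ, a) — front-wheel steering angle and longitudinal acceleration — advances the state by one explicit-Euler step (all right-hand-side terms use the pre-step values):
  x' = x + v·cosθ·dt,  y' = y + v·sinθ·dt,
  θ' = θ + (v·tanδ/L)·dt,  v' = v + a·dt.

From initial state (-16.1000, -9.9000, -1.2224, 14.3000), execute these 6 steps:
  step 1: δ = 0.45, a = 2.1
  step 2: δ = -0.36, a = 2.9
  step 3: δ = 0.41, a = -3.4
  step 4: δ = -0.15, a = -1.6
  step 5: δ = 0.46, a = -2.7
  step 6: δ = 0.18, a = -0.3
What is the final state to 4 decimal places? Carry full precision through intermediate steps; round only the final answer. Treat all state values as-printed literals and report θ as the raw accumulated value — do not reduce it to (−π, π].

(-4.5345, -21.7471, -0.0819, 13.7000)

after step 1 (δ=0.45, a=2.1): (-15.123622, -12.588175, -0.710719, 14.720000)
after step 2 (δ=-0.36, a=2.9): (-12.892386, -14.508780, -1.121138, 15.300000)
after step 3 (δ=0.41, a=-3.4): (-11.562333, -17.264602, -0.628556, 14.620000)
after step 4 (δ=-0.15, a=-1.6): (-9.197175, -18.983848, -0.792230, 14.300000)
after step 5 (δ=0.46, a=-2.7): (-7.188713, -21.019942, -0.267421, 13.760000)
after step 6 (δ=0.18, a=-0.3): (-4.534531, -21.747144, -0.081947, 13.700000)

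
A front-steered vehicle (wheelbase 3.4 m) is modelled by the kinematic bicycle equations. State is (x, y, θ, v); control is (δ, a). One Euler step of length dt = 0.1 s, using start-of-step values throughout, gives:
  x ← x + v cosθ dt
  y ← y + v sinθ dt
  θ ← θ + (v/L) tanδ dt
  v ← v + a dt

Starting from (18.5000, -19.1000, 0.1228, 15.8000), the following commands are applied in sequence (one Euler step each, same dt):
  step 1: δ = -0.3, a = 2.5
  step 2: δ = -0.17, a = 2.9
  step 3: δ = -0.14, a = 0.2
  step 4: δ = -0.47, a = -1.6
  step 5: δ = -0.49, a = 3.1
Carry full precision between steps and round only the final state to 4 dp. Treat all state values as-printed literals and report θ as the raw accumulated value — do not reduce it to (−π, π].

(26.3938, -20.0346, -0.6683, 16.5100)

after step 1 (δ=-0.3, a=2.5): (20.068102, -18.906463, -0.020950, 16.050000)
after step 2 (δ=-0.17, a=2.9): (21.672750, -18.940086, -0.101982, 16.340000)
after step 3 (δ=-0.14, a=0.2): (23.298260, -19.106437, -0.169708, 16.360000)
after step 4 (δ=-0.47, a=-1.6): (24.910757, -19.382748, -0.414129, 16.200000)
after step 5 (δ=-0.49, a=3.1): (26.393814, -20.034625, -0.668273, 16.510000)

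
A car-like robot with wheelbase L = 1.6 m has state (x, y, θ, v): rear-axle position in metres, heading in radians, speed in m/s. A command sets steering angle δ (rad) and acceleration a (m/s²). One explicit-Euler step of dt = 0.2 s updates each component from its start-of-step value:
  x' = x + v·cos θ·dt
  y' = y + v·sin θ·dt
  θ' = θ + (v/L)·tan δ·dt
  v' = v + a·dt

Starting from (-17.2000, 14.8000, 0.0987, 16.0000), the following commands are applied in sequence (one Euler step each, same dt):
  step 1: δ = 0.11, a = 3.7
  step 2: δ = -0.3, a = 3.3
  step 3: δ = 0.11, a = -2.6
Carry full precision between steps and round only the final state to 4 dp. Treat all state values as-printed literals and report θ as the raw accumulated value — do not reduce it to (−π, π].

(-7.5423, 15.0471, -0.0875, 16.8800)

after step 1 (δ=0.11, a=3.7): (-14.015574, 15.115327, 0.319592, 16.740000)
after step 2 (δ=-0.3, a=3.3): (-10.837104, 16.167198, -0.327694, 17.400000)
after step 3 (δ=0.11, a=-2.6): (-7.542286, 15.047122, -0.087475, 16.880000)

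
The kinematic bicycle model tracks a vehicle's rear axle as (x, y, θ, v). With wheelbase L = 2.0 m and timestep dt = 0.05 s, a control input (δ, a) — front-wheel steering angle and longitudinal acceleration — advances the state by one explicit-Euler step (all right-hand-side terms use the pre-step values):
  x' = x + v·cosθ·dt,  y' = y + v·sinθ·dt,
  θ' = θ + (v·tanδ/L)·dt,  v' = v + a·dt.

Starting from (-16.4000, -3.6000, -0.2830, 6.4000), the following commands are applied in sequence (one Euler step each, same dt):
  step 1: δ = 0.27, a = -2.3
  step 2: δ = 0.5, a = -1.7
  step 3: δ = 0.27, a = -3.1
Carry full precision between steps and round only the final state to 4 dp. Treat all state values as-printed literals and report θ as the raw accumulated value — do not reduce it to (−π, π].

(-15.4810, -3.8109, -0.1100, 6.0450)

after step 1 (δ=0.27, a=-2.3): (-16.092729, -3.689356, -0.238719, 6.285000)
after step 2 (δ=0.5, a=-1.7): (-15.787391, -3.763663, -0.152881, 6.200000)
after step 3 (δ=0.27, a=-3.1): (-15.481006, -3.810872, -0.109983, 6.045000)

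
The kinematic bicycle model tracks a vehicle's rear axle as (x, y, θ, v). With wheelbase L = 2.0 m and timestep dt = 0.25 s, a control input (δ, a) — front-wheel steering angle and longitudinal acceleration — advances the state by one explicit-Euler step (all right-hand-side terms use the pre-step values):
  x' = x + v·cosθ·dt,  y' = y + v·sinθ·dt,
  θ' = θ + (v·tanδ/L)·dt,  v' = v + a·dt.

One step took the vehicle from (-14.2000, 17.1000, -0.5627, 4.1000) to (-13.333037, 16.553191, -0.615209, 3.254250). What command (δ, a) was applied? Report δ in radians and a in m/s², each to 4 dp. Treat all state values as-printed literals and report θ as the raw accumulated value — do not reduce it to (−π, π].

a = (v'−v)/dt = (-0.845750)/0.25 = -3.3830
Δθ = θ'−θ = -0.052509;  (v·dt/L) = 4.1000·0.25/2.0 = 0.512500
tan δ = Δθ·L/(v·dt) = -0.102457  →  δ = -0.1021

δ = -0.1021, a = -3.3830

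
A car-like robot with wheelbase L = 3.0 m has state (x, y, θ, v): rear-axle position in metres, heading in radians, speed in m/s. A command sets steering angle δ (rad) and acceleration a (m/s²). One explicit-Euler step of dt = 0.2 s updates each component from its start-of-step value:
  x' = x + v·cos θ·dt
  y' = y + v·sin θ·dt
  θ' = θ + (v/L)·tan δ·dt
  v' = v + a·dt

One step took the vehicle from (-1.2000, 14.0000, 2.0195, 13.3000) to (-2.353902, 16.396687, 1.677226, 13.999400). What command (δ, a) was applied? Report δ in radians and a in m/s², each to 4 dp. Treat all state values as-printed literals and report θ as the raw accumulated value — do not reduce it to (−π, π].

δ = -0.3684, a = 3.4970

a = (v'−v)/dt = (0.699400)/0.2 = 3.4970
Δθ = θ'−θ = -0.342274;  (v·dt/L) = 13.3000·0.2/3.0 = 0.886667
tan δ = Δθ·L/(v·dt) = -0.386023  →  δ = -0.3684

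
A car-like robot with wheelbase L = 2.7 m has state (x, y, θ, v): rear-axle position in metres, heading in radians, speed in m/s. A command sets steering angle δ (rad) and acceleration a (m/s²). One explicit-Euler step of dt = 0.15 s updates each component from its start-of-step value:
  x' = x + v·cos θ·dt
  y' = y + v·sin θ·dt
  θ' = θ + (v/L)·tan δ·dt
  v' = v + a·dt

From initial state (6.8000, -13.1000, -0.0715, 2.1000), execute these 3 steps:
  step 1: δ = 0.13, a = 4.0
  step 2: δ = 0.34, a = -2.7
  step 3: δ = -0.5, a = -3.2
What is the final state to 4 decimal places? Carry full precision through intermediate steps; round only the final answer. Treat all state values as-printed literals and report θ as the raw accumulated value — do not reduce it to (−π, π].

after step 1 (δ=0.13, a=4.0): (7.114195, -13.122503, -0.056247, 2.700000)
after step 2 (δ=0.34, a=-2.7): (7.518555, -13.145271, -0.003187, 2.295000)
after step 3 (δ=-0.5, a=-3.2): (7.862803, -13.146369, -0.072840, 1.815000)

(7.8628, -13.1464, -0.0728, 1.8150)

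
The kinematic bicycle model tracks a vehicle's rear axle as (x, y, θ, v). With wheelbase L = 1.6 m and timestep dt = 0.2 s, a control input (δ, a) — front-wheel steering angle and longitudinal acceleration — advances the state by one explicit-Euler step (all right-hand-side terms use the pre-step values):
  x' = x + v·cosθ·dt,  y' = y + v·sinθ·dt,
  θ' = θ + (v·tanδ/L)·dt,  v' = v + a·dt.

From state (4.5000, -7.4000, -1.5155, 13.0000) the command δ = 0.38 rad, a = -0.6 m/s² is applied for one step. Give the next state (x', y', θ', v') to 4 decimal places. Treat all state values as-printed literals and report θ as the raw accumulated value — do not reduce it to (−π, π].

(4.6437, -9.9960, -0.8665, 12.8800)

x' = 4.5000 + 13.0000·cos(-1.5155)·0.2 = 4.6437
y' = -7.4000 + 13.0000·sin(-1.5155)·0.2 = -9.9960
θ' = -1.5155 + (13.0000/1.6)·tan(0.38)·0.2 = -0.8665
v' = 13.0000 − 0.6000·0.2 = 12.8800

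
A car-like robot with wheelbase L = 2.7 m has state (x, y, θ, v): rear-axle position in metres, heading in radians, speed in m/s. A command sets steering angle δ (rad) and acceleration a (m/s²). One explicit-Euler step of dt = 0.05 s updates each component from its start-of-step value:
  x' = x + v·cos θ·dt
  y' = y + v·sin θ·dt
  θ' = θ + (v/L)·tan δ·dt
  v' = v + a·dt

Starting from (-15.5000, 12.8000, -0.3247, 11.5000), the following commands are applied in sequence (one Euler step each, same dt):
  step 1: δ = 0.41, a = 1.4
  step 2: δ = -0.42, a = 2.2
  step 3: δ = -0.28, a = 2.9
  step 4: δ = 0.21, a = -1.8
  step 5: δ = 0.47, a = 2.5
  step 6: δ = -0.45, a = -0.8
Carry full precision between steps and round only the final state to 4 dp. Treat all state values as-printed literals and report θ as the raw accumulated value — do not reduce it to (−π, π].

(-12.1628, 11.7362, -0.3390, 11.8200)

after step 1 (δ=0.41, a=1.4): (-14.955046, 12.616561, -0.232140, 11.570000)
after step 2 (δ=-0.42, a=2.2): (-14.392063, 12.483471, -0.327822, 11.680000)
after step 3 (δ=-0.28, a=2.9): (-13.839164, 12.295434, -0.390019, 11.825000)
after step 4 (δ=0.21, a=-1.8): (-13.292315, 12.070637, -0.343345, 11.735000)
after step 5 (δ=0.47, a=2.5): (-12.739812, 11.873114, -0.232956, 11.860000)
after step 6 (δ=-0.45, a=-0.8): (-12.162830, 11.736217, -0.339049, 11.820000)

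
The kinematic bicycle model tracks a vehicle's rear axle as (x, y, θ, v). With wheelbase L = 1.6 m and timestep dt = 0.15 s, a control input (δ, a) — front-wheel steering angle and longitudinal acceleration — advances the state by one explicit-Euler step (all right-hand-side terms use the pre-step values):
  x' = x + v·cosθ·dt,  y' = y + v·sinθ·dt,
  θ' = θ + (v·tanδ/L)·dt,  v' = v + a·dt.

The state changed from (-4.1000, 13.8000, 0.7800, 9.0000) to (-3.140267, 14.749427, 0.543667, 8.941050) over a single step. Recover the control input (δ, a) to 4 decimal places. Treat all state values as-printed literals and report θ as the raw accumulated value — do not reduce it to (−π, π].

δ = -0.2731, a = -0.3930

a = (v'−v)/dt = (-0.058950)/0.15 = -0.3930
Δθ = θ'−θ = -0.236333;  (v·dt/L) = 9.0000·0.15/1.6 = 0.843750
tan δ = Δθ·L/(v·dt) = -0.280098  →  δ = -0.2731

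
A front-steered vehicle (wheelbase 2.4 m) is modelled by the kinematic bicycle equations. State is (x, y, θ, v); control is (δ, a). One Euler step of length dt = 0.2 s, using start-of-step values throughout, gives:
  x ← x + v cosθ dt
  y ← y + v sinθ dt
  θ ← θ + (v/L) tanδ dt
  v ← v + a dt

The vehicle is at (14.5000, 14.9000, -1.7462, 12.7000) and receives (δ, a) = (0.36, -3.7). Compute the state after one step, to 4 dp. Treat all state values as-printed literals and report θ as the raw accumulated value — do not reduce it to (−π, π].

(14.0568, 12.3990, -1.3478, 11.9600)

x' = 14.5000 + 12.7000·cos(-1.7462)·0.2 = 14.0568
y' = 14.9000 + 12.7000·sin(-1.7462)·0.2 = 12.3990
θ' = -1.7462 + (12.7000/2.4)·tan(0.36)·0.2 = -1.3478
v' = 12.7000 − 3.7000·0.2 = 11.9600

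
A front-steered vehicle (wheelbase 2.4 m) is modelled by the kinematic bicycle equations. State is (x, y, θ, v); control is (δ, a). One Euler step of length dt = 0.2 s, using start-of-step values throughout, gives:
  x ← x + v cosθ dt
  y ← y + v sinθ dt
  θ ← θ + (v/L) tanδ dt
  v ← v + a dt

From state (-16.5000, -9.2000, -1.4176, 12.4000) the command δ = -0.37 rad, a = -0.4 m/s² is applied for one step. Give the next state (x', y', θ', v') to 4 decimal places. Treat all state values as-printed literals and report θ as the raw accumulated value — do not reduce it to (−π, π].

x' = -16.5000 + 12.4000·cos(-1.4176)·0.2 = -16.1216
y' = -9.2000 + 12.4000·sin(-1.4176)·0.2 = -11.6510
θ' = -1.4176 + (12.4000/2.4)·tan(-0.37)·0.2 = -1.8184
v' = 12.4000 − 0.4000·0.2 = 12.3200

(-16.1216, -11.6510, -1.8184, 12.3200)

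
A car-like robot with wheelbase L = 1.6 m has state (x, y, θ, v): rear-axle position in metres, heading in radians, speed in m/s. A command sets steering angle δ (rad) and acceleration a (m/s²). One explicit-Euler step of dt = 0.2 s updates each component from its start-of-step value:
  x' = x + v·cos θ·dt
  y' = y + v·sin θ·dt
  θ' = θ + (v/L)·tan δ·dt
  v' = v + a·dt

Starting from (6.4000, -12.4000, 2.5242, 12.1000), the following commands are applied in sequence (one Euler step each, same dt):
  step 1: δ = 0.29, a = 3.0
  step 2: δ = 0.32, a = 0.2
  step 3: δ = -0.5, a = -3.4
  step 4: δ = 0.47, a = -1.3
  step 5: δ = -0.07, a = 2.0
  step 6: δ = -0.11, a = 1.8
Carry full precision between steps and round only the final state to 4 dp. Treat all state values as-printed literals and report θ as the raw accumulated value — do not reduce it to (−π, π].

after step 1 (δ=0.29, a=3.0): (4.426755, -10.999035, 2.975549, 12.700000)
after step 2 (δ=0.32, a=0.2): (1.921689, -10.579220, 3.501630, 12.740000)
after step 3 (δ=-0.5, a=-3.4): (-0.462943, -11.476904, 2.631643, 12.060000)
after step 4 (δ=0.47, a=-1.3): (-2.568062, -10.299527, 3.397402, 11.800000)
after step 5 (δ=-0.07, a=2.0): (-4.851265, -10.896674, 3.293983, 12.200000)
after step 6 (δ=-0.11, a=1.8): (-7.262988, -11.267069, 3.125553, 12.560000)

(-7.2630, -11.2671, 3.1256, 12.5600)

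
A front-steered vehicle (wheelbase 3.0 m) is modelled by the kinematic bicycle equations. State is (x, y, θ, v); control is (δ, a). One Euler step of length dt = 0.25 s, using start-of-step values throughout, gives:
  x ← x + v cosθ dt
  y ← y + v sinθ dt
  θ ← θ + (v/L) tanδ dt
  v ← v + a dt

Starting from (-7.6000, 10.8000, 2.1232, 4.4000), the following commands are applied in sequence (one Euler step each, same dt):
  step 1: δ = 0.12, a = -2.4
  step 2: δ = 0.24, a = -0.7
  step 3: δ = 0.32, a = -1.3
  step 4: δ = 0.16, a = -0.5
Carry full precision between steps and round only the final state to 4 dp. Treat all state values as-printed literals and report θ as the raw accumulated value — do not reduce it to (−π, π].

(-9.8534, 13.8201, 2.3894, 3.1750)

after step 1 (δ=0.12, a=-2.4): (-8.177208, 11.736392, 2.167412, 3.800000)
after step 2 (δ=0.24, a=-0.7): (-8.710962, 12.522272, 2.244906, 3.625000)
after step 3 (δ=0.32, a=-1.3): (-9.276646, 13.230291, 2.345013, 3.300000)
after step 4 (δ=0.16, a=-0.5): (-9.853450, 13.820141, 2.389393, 3.175000)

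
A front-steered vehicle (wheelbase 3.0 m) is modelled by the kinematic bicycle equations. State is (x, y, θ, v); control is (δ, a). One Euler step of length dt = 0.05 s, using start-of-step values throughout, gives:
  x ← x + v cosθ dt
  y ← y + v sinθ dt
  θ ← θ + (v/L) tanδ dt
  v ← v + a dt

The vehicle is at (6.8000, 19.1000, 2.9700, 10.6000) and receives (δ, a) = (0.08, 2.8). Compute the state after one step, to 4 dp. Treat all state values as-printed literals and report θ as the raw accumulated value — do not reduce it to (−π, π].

(6.2778, 19.1905, 2.9842, 10.7400)

x' = 6.8000 + 10.6000·cos(2.9700)·0.05 = 6.2778
y' = 19.1000 + 10.6000·sin(2.9700)·0.05 = 19.1905
θ' = 2.9700 + (10.6000/3.0)·tan(0.08)·0.05 = 2.9842
v' = 10.6000 + 2.8000·0.05 = 10.7400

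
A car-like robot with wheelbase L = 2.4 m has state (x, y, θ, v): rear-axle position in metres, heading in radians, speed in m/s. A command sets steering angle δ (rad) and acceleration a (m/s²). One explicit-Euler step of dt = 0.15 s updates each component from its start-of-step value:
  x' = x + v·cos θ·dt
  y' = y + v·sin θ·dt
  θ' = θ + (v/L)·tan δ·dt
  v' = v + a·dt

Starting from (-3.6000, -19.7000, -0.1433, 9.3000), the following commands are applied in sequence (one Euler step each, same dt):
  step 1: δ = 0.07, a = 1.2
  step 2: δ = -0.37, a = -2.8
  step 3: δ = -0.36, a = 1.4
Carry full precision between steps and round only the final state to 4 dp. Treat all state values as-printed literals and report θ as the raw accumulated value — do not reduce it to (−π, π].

after step 1 (δ=0.07, a=1.2): (-2.219299, -19.899220, -0.102546, 9.480000)
after step 2 (δ=-0.37, a=-2.8): (-0.804769, -20.044785, -0.332355, 9.060000)
after step 3 (δ=-0.36, a=1.4): (0.479862, -20.488186, -0.545493, 9.270000)

(0.4799, -20.4882, -0.5455, 9.2700)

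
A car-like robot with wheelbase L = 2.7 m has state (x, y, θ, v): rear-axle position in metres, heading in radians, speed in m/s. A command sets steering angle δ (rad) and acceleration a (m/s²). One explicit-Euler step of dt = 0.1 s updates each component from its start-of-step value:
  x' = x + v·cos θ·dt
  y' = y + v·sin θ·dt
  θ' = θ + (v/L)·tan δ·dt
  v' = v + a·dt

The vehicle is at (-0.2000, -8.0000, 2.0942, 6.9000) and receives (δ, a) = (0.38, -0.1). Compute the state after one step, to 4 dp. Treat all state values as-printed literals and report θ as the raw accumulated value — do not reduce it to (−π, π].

x' = -0.2000 + 6.9000·cos(2.0942)·0.1 = -0.5449
y' = -8.0000 + 6.9000·sin(2.0942)·0.1 = -7.4024
θ' = 2.0942 + (6.9000/2.7)·tan(0.38)·0.1 = 2.1963
v' = 6.9000 − 0.1000·0.1 = 6.8900

(-0.5449, -7.4024, 2.1963, 6.8900)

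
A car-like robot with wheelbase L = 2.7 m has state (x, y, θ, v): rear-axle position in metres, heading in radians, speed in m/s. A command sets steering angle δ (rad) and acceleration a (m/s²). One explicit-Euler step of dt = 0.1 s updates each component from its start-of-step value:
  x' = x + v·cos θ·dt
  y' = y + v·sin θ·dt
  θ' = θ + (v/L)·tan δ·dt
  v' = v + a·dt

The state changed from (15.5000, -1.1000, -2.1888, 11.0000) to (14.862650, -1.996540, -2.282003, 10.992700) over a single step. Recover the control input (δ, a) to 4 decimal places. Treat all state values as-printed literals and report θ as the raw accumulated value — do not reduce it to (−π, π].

δ = -0.2249, a = -0.0730

a = (v'−v)/dt = (-0.007300)/0.1 = -0.0730
Δθ = θ'−θ = -0.093203;  (v·dt/L) = 11.0000·0.1/2.7 = 0.407407
tan δ = Δθ·L/(v·dt) = -0.228771  →  δ = -0.2249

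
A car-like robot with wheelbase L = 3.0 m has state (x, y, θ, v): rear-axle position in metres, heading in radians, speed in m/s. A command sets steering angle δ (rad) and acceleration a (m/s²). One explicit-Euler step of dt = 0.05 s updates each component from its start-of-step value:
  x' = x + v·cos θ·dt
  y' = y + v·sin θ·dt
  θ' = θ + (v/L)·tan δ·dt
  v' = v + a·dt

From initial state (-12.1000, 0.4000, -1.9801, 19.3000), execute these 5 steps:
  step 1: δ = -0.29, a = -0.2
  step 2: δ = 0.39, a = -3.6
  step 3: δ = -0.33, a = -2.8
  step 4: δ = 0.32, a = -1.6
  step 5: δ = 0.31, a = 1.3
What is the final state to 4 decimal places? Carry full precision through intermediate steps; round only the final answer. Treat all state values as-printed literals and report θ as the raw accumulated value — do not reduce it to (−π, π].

(-14.0872, -3.9374, -1.8474, 18.9550)

after step 1 (δ=-0.29, a=-0.2): (-12.484042, -0.485289, -2.076089, 19.290000)
after step 2 (δ=0.39, a=-3.6): (-12.950921, -1.329258, -1.943935, 19.110000)
after step 3 (δ=-0.33, a=-2.8): (-13.299239, -2.219008, -2.053029, 18.970000)
after step 4 (δ=0.32, a=-1.6): (-13.739115, -3.059342, -1.948255, 18.890000)
after step 5 (δ=0.31, a=1.3): (-14.087219, -3.937354, -1.847405, 18.955000)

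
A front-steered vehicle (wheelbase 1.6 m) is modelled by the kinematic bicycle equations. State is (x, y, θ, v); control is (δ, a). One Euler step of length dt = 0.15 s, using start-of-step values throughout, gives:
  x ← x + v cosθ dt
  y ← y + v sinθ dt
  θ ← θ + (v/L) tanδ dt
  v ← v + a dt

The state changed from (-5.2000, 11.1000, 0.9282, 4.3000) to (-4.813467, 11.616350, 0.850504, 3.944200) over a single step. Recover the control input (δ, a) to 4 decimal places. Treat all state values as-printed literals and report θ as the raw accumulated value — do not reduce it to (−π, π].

δ = -0.1904, a = -2.3720

a = (v'−v)/dt = (-0.355800)/0.15 = -2.3720
Δθ = θ'−θ = -0.077696;  (v·dt/L) = 4.3000·0.15/1.6 = 0.403125
tan δ = Δθ·L/(v·dt) = -0.192734  →  δ = -0.1904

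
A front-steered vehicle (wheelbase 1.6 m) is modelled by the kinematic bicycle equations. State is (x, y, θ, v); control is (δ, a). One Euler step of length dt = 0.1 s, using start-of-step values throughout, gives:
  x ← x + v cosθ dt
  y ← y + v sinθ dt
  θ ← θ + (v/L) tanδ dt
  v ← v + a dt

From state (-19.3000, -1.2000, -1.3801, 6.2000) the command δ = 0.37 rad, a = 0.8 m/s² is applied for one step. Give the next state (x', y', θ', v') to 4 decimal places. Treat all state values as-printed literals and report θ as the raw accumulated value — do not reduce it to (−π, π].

x' = -19.3000 + 6.2000·cos(-1.3801)·0.1 = -19.1825
y' = -1.2000 + 6.2000·sin(-1.3801)·0.1 = -1.8088
θ' = -1.3801 + (6.2000/1.6)·tan(0.37)·0.1 = -1.2298
v' = 6.2000 + 0.8000·0.1 = 6.2800

(-19.1825, -1.8088, -1.2298, 6.2800)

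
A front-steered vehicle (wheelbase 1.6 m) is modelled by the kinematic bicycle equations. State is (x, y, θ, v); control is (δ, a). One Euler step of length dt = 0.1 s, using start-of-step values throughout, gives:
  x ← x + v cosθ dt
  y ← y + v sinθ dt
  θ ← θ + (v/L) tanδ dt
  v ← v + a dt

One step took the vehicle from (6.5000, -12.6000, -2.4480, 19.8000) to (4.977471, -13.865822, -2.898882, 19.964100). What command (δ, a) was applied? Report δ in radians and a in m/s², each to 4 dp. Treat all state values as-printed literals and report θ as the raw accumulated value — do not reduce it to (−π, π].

a = (v'−v)/dt = (0.164100)/0.1 = 1.6410
Δθ = θ'−θ = -0.450882;  (v·dt/L) = 19.8000·0.1/1.6 = 1.237500
tan δ = Δθ·L/(v·dt) = -0.364349  →  δ = -0.3494

δ = -0.3494, a = 1.6410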